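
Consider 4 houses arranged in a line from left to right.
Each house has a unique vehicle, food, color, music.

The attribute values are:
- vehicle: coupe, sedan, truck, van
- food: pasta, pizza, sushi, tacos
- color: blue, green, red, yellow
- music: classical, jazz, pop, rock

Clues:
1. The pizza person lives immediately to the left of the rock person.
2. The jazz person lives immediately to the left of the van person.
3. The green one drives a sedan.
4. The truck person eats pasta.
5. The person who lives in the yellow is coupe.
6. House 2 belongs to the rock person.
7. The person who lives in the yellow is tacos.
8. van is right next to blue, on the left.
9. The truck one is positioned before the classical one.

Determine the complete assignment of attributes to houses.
Solution:

House | Vehicle | Food | Color | Music
--------------------------------------
  1   | sedan | pizza | green | jazz
  2   | van | sushi | red | rock
  3   | truck | pasta | blue | pop
  4   | coupe | tacos | yellow | classical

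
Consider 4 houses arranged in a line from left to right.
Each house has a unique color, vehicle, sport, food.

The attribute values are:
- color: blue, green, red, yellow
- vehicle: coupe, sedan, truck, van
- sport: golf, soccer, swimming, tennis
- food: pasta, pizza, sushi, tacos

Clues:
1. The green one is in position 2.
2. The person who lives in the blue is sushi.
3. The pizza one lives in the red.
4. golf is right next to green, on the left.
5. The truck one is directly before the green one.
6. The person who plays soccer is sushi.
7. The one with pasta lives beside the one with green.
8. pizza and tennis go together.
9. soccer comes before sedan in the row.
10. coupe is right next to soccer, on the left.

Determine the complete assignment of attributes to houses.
Solution:

House | Color | Vehicle | Sport | Food
--------------------------------------
  1   | yellow | truck | golf | pasta
  2   | green | coupe | swimming | tacos
  3   | blue | van | soccer | sushi
  4   | red | sedan | tennis | pizza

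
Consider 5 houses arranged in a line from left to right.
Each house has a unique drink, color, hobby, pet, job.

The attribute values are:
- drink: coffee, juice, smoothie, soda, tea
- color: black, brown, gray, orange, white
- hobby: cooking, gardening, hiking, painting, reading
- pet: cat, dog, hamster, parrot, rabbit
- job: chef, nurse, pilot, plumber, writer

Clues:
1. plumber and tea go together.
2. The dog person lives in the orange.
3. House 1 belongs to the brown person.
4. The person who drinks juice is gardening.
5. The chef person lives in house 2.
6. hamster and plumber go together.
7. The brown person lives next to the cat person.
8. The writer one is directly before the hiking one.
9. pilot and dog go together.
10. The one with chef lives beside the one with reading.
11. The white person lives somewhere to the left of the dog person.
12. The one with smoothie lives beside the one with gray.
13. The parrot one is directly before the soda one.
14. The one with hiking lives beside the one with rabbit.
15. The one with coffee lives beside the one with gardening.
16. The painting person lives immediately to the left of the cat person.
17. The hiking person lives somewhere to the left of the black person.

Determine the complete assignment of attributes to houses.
Solution:

House | Drink | Color | Hobby | Pet | Job
-----------------------------------------
  1   | smoothie | brown | painting | parrot | writer
  2   | soda | gray | hiking | cat | chef
  3   | coffee | white | reading | rabbit | nurse
  4   | juice | orange | gardening | dog | pilot
  5   | tea | black | cooking | hamster | plumber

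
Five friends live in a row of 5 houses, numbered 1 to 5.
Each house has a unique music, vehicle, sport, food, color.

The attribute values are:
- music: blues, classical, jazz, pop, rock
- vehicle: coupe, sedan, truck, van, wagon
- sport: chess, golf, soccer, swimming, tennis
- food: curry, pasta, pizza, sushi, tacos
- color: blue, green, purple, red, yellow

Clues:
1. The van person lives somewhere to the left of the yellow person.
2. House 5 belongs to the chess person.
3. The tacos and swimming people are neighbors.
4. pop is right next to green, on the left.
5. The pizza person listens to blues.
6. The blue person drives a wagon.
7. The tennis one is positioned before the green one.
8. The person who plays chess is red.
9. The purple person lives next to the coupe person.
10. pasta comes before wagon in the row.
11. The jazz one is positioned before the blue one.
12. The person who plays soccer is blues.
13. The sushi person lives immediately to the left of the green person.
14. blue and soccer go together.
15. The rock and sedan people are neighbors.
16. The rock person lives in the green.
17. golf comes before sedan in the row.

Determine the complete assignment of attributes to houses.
Solution:

House | Music | Vehicle | Sport | Food | Color
----------------------------------------------
  1   | pop | van | tennis | sushi | purple
  2   | rock | coupe | golf | tacos | green
  3   | jazz | sedan | swimming | pasta | yellow
  4   | blues | wagon | soccer | pizza | blue
  5   | classical | truck | chess | curry | red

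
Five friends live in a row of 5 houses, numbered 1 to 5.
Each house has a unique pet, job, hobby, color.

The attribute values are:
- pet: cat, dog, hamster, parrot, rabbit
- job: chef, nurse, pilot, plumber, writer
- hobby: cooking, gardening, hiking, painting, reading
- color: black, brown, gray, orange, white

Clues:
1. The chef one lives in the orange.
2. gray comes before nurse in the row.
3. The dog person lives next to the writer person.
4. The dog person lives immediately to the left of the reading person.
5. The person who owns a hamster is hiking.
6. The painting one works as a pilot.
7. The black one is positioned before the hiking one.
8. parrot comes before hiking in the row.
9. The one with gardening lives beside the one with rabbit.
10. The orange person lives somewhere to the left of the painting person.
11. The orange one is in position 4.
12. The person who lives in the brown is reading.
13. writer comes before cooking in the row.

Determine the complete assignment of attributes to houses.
Solution:

House | Pet | Job | Hobby | Color
---------------------------------
  1   | dog | plumber | gardening | gray
  2   | rabbit | writer | reading | brown
  3   | parrot | nurse | cooking | black
  4   | hamster | chef | hiking | orange
  5   | cat | pilot | painting | white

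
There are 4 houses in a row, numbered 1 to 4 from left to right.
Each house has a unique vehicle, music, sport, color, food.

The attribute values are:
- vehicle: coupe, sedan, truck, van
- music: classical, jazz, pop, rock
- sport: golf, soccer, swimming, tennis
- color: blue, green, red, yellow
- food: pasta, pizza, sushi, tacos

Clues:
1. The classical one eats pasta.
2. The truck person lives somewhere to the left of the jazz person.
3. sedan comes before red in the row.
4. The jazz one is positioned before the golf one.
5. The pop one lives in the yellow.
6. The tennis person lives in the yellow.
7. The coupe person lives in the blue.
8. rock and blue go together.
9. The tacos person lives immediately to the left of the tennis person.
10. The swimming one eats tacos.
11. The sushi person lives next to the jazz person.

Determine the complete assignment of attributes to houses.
Solution:

House | Vehicle | Music | Sport | Color | Food
----------------------------------------------
  1   | coupe | rock | swimming | blue | tacos
  2   | truck | pop | tennis | yellow | sushi
  3   | sedan | jazz | soccer | green | pizza
  4   | van | classical | golf | red | pasta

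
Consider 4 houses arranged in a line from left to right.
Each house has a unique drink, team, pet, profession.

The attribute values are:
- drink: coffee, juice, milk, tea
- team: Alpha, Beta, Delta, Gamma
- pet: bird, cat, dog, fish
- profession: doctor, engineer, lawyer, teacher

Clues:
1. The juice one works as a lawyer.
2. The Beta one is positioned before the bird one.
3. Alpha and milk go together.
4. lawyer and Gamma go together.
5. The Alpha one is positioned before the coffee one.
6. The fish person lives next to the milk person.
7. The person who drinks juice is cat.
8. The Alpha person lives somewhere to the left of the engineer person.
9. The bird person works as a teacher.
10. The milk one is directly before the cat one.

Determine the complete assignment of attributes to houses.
Solution:

House | Drink | Team | Pet | Profession
---------------------------------------
  1   | tea | Beta | fish | doctor
  2   | milk | Alpha | bird | teacher
  3   | juice | Gamma | cat | lawyer
  4   | coffee | Delta | dog | engineer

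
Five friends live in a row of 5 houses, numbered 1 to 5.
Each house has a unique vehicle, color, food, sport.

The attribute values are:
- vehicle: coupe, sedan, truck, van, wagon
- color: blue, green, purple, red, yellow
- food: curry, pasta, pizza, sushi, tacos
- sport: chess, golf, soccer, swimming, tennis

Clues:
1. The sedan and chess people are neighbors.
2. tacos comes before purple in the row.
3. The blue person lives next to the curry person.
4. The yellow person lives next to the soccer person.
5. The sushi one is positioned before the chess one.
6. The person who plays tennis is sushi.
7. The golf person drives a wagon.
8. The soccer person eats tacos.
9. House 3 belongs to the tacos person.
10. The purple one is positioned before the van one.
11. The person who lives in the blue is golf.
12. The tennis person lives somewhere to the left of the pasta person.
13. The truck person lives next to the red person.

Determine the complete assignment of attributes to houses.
Solution:

House | Vehicle | Color | Food | Sport
--------------------------------------
  1   | wagon | blue | pizza | golf
  2   | truck | yellow | curry | swimming
  3   | coupe | red | tacos | soccer
  4   | sedan | purple | sushi | tennis
  5   | van | green | pasta | chess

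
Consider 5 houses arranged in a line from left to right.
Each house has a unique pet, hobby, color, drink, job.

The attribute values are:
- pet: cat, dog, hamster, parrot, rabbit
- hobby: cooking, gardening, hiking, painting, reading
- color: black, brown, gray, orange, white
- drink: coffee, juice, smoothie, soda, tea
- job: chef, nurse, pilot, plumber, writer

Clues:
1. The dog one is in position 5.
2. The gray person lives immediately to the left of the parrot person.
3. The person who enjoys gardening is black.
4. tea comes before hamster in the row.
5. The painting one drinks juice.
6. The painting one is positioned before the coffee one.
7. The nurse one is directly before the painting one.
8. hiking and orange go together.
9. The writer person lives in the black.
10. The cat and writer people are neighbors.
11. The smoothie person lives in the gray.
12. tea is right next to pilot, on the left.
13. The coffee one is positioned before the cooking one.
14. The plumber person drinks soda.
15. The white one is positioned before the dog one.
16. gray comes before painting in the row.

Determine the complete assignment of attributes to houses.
Solution:

House | Pet | Hobby | Color | Drink | Job
-----------------------------------------
  1   | rabbit | reading | gray | smoothie | chef
  2   | parrot | hiking | orange | tea | nurse
  3   | cat | painting | white | juice | pilot
  4   | hamster | gardening | black | coffee | writer
  5   | dog | cooking | brown | soda | plumber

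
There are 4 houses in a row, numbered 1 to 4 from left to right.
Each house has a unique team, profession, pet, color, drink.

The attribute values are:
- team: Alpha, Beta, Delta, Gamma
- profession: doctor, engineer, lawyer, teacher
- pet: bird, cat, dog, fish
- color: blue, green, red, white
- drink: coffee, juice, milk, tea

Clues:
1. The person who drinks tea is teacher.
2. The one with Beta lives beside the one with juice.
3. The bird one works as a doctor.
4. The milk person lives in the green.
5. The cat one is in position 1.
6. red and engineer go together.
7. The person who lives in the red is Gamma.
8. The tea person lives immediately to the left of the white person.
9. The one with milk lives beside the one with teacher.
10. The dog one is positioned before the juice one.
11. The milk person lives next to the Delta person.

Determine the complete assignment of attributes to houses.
Solution:

House | Team | Profession | Pet | Color | Drink
-----------------------------------------------
  1   | Alpha | lawyer | cat | green | milk
  2   | Delta | teacher | dog | blue | tea
  3   | Beta | doctor | bird | white | coffee
  4   | Gamma | engineer | fish | red | juice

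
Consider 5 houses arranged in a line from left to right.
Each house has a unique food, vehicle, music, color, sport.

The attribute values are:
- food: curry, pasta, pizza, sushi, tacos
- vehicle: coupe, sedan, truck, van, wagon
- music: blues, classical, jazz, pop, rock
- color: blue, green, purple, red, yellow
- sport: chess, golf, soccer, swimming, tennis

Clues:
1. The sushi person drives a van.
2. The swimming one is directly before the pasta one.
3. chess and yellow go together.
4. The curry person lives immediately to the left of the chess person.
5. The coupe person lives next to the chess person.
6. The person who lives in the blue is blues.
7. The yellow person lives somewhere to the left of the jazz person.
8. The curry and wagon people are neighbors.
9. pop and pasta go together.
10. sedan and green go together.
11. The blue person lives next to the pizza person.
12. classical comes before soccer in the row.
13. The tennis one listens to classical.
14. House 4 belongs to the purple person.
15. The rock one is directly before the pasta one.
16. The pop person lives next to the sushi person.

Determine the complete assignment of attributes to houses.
Solution:

House | Food | Vehicle | Music | Color | Sport
----------------------------------------------
  1   | curry | coupe | rock | red | swimming
  2   | pasta | wagon | pop | yellow | chess
  3   | sushi | van | blues | blue | golf
  4   | pizza | truck | classical | purple | tennis
  5   | tacos | sedan | jazz | green | soccer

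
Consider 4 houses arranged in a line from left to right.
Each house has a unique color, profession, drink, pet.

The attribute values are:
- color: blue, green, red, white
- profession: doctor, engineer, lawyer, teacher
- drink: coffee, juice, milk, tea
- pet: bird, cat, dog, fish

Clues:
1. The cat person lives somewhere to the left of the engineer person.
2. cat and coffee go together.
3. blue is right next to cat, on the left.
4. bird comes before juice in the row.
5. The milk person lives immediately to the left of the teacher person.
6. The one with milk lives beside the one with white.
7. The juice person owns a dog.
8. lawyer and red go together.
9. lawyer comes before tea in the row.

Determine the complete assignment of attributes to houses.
Solution:

House | Color | Profession | Drink | Pet
----------------------------------------
  1   | blue | doctor | milk | bird
  2   | white | teacher | coffee | cat
  3   | red | lawyer | juice | dog
  4   | green | engineer | tea | fish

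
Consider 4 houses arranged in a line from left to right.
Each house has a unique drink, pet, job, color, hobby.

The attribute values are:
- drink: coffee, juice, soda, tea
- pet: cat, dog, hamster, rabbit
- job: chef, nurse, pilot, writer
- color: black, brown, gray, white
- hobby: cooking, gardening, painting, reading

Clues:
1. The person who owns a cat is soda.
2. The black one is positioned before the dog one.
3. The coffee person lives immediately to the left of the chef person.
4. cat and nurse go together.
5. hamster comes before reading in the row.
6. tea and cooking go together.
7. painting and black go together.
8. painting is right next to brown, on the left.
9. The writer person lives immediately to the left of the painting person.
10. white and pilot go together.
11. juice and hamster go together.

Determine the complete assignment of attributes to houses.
Solution:

House | Drink | Pet | Job | Color | Hobby
-----------------------------------------
  1   | coffee | rabbit | writer | gray | gardening
  2   | juice | hamster | chef | black | painting
  3   | soda | cat | nurse | brown | reading
  4   | tea | dog | pilot | white | cooking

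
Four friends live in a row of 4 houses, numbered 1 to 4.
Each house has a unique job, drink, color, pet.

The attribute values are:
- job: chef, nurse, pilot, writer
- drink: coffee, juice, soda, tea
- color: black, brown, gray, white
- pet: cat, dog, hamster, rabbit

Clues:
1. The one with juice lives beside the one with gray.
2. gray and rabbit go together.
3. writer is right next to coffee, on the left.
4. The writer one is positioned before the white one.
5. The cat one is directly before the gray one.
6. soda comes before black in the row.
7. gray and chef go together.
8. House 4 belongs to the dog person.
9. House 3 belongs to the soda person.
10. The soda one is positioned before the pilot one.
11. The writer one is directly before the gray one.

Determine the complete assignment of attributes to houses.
Solution:

House | Job | Drink | Color | Pet
---------------------------------
  1   | writer | juice | brown | cat
  2   | chef | coffee | gray | rabbit
  3   | nurse | soda | white | hamster
  4   | pilot | tea | black | dog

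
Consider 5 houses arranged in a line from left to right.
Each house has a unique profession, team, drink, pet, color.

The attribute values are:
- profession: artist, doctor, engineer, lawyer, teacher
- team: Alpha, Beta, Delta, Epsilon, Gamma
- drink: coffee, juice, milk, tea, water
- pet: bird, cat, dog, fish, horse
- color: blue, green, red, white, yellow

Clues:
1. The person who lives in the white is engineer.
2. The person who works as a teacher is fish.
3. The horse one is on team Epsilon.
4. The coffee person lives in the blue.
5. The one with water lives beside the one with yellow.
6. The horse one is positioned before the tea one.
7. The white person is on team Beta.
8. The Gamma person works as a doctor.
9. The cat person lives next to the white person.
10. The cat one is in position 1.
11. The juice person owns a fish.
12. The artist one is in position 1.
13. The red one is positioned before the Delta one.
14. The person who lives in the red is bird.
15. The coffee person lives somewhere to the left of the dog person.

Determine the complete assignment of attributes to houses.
Solution:

House | Profession | Team | Drink | Pet | Color
-----------------------------------------------
  1   | artist | Alpha | coffee | cat | blue
  2   | engineer | Beta | water | dog | white
  3   | lawyer | Epsilon | milk | horse | yellow
  4   | doctor | Gamma | tea | bird | red
  5   | teacher | Delta | juice | fish | green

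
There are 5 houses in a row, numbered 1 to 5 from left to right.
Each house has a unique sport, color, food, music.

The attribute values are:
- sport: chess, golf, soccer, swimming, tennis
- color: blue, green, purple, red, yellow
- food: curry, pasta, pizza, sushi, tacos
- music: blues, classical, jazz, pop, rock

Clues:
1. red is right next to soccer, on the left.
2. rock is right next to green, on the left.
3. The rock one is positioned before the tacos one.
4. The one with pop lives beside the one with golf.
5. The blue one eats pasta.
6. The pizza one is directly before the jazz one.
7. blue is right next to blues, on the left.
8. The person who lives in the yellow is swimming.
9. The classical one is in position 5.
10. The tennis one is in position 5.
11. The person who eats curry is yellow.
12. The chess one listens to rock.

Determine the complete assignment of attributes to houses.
Solution:

House | Sport | Color | Food | Music
------------------------------------
  1   | chess | red | sushi | rock
  2   | soccer | green | pizza | pop
  3   | golf | blue | pasta | jazz
  4   | swimming | yellow | curry | blues
  5   | tennis | purple | tacos | classical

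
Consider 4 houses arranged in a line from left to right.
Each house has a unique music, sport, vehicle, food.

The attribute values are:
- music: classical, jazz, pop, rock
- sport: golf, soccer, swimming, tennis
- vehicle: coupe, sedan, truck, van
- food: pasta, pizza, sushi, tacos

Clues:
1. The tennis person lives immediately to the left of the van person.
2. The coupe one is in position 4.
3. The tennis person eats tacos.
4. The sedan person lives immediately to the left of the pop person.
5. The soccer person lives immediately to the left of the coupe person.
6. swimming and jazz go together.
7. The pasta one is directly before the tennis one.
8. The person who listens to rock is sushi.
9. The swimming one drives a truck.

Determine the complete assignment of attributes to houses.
Solution:

House | Music | Sport | Vehicle | Food
--------------------------------------
  1   | jazz | swimming | truck | pasta
  2   | classical | tennis | sedan | tacos
  3   | pop | soccer | van | pizza
  4   | rock | golf | coupe | sushi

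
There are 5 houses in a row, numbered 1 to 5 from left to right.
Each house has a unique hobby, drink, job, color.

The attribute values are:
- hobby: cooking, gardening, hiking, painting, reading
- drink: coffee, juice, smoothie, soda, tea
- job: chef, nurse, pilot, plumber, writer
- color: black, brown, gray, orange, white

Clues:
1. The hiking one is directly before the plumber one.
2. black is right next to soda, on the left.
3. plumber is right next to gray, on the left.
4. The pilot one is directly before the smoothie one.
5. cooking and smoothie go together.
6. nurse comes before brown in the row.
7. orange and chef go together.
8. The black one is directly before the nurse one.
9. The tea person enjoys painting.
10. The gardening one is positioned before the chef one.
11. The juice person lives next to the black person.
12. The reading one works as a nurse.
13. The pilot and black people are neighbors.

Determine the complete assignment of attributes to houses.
Solution:

House | Hobby | Drink | Job | Color
-----------------------------------
  1   | hiking | juice | pilot | white
  2   | cooking | smoothie | plumber | black
  3   | reading | soda | nurse | gray
  4   | gardening | coffee | writer | brown
  5   | painting | tea | chef | orange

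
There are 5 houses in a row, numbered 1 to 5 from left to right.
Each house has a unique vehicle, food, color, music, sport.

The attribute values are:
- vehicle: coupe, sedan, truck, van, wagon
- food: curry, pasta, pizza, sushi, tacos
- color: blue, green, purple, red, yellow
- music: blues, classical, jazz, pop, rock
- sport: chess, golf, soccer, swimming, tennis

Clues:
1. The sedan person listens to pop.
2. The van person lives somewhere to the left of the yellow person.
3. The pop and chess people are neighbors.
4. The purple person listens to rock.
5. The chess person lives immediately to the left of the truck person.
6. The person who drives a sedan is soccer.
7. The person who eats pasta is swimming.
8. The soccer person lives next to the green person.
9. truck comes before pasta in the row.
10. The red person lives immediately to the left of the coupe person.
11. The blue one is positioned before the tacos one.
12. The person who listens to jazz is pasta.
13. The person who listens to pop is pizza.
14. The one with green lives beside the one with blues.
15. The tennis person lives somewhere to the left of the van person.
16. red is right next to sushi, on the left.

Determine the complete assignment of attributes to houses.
Solution:

House | Vehicle | Food | Color | Music | Sport
----------------------------------------------
  1   | sedan | pizza | red | pop | soccer
  2   | coupe | sushi | green | classical | chess
  3   | truck | curry | blue | blues | tennis
  4   | van | tacos | purple | rock | golf
  5   | wagon | pasta | yellow | jazz | swimming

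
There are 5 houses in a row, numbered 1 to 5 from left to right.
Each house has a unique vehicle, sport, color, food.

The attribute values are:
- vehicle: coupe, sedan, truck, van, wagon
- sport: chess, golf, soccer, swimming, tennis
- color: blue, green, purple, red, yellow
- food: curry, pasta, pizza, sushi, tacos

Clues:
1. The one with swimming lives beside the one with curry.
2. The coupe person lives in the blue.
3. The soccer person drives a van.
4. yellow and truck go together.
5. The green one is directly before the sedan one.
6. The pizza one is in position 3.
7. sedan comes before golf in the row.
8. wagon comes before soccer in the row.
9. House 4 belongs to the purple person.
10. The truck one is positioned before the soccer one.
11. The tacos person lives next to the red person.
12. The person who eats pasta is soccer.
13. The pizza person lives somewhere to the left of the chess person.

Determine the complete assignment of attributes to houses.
Solution:

House | Vehicle | Sport | Color | Food
--------------------------------------
  1   | wagon | swimming | green | tacos
  2   | sedan | tennis | red | curry
  3   | truck | golf | yellow | pizza
  4   | van | soccer | purple | pasta
  5   | coupe | chess | blue | sushi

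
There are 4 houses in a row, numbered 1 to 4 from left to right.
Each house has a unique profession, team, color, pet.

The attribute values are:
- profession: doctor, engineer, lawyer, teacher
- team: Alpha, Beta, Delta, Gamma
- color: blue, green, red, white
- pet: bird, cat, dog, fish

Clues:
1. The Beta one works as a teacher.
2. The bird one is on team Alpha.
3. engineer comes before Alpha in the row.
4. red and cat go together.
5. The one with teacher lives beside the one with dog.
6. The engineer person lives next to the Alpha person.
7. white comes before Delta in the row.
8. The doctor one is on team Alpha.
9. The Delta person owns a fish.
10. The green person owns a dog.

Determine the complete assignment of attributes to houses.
Solution:

House | Profession | Team | Color | Pet
---------------------------------------
  1   | teacher | Beta | red | cat
  2   | engineer | Gamma | green | dog
  3   | doctor | Alpha | white | bird
  4   | lawyer | Delta | blue | fish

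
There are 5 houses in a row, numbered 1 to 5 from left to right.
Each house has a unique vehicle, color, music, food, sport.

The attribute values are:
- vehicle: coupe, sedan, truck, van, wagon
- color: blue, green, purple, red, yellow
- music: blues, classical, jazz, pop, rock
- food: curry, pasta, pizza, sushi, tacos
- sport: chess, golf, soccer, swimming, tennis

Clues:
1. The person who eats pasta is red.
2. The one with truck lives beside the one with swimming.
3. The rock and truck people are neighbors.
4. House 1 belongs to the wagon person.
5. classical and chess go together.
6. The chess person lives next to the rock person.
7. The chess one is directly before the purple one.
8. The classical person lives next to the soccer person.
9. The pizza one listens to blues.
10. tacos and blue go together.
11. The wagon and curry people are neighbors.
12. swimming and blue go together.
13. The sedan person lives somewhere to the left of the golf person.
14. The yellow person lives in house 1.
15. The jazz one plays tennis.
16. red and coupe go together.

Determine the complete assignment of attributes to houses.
Solution:

House | Vehicle | Color | Music | Food | Sport
----------------------------------------------
  1   | wagon | yellow | classical | sushi | chess
  2   | sedan | purple | rock | curry | soccer
  3   | truck | green | blues | pizza | golf
  4   | van | blue | pop | tacos | swimming
  5   | coupe | red | jazz | pasta | tennis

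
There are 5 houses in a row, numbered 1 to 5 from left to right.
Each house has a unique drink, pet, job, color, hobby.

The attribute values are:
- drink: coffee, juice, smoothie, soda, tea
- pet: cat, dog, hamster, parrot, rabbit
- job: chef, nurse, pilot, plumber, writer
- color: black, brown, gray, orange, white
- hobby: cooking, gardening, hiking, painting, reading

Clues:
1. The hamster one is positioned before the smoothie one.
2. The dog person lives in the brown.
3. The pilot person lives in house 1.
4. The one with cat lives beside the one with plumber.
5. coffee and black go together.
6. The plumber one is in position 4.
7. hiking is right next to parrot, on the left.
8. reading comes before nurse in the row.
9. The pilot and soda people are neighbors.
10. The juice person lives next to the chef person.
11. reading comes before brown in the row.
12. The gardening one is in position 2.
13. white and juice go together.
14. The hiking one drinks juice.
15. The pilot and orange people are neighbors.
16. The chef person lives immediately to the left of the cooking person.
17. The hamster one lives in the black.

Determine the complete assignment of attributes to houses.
Solution:

House | Drink | Pet | Job | Color | Hobby
-----------------------------------------
  1   | juice | rabbit | pilot | white | hiking
  2   | soda | parrot | chef | orange | gardening
  3   | tea | cat | writer | gray | cooking
  4   | coffee | hamster | plumber | black | reading
  5   | smoothie | dog | nurse | brown | painting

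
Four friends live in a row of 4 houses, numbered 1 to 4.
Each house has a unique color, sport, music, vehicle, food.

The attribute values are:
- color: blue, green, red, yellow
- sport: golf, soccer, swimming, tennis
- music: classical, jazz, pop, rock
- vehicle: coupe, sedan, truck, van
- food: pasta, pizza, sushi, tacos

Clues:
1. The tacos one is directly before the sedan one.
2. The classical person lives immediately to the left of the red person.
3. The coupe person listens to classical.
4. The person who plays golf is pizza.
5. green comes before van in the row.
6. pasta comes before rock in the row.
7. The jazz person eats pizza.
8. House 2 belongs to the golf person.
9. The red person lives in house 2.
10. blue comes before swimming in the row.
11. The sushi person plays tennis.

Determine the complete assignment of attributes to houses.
Solution:

House | Color | Sport | Music | Vehicle | Food
----------------------------------------------
  1   | blue | soccer | classical | coupe | tacos
  2   | red | golf | jazz | sedan | pizza
  3   | green | swimming | pop | truck | pasta
  4   | yellow | tennis | rock | van | sushi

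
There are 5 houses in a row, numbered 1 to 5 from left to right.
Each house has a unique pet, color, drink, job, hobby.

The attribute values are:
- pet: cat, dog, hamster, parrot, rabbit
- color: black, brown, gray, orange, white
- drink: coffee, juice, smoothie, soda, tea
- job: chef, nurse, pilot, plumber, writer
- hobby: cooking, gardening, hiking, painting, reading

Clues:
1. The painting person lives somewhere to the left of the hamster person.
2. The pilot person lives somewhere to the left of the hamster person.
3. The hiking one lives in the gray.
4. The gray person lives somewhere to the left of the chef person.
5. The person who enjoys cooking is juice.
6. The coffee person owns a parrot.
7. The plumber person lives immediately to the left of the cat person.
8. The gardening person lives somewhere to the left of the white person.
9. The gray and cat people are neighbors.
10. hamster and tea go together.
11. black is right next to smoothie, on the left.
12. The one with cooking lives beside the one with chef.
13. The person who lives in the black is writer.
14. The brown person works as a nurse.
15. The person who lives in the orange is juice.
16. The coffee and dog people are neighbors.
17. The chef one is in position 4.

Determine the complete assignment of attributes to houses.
Solution:

House | Pet | Color | Drink | Job | Hobby
-----------------------------------------
  1   | parrot | black | coffee | writer | gardening
  2   | dog | gray | smoothie | plumber | hiking
  3   | cat | orange | juice | pilot | cooking
  4   | rabbit | white | soda | chef | painting
  5   | hamster | brown | tea | nurse | reading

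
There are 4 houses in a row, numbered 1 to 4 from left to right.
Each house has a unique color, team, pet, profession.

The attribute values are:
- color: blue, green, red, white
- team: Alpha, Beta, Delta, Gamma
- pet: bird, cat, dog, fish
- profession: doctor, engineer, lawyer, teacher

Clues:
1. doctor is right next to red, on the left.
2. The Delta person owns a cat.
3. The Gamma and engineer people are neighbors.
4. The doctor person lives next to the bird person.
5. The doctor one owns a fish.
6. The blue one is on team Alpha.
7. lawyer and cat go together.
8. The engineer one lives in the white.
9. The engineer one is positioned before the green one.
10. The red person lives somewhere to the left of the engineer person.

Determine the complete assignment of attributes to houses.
Solution:

House | Color | Team | Pet | Profession
---------------------------------------
  1   | blue | Alpha | fish | doctor
  2   | red | Gamma | bird | teacher
  3   | white | Beta | dog | engineer
  4   | green | Delta | cat | lawyer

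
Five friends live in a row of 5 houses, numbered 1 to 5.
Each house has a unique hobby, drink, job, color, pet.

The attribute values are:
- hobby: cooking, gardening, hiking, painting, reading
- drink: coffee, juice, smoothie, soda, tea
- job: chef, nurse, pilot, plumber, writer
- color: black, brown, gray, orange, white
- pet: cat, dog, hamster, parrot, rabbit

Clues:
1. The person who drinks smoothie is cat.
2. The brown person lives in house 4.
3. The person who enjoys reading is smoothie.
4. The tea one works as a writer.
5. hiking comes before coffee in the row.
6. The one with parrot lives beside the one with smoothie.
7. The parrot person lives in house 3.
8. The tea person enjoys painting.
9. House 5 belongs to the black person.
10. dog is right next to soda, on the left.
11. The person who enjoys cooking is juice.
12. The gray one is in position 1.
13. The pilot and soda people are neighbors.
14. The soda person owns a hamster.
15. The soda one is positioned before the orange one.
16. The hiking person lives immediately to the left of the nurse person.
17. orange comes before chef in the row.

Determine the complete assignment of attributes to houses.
Solution:

House | Hobby | Drink | Job | Color | Pet
-----------------------------------------
  1   | cooking | juice | pilot | gray | dog
  2   | hiking | soda | plumber | white | hamster
  3   | gardening | coffee | nurse | orange | parrot
  4   | reading | smoothie | chef | brown | cat
  5   | painting | tea | writer | black | rabbit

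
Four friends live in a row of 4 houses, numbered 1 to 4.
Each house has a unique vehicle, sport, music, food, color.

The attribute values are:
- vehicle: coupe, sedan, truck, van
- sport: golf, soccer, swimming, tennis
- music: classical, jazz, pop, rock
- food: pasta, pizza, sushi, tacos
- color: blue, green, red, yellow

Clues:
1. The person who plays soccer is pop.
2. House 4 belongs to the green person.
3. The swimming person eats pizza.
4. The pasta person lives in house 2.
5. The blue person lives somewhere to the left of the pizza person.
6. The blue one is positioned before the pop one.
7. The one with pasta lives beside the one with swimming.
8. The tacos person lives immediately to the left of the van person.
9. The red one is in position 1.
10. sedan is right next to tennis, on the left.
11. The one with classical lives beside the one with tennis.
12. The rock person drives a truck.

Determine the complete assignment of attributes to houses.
Solution:

House | Vehicle | Sport | Music | Food | Color
----------------------------------------------
  1   | sedan | golf | classical | tacos | red
  2   | van | tennis | jazz | pasta | blue
  3   | truck | swimming | rock | pizza | yellow
  4   | coupe | soccer | pop | sushi | green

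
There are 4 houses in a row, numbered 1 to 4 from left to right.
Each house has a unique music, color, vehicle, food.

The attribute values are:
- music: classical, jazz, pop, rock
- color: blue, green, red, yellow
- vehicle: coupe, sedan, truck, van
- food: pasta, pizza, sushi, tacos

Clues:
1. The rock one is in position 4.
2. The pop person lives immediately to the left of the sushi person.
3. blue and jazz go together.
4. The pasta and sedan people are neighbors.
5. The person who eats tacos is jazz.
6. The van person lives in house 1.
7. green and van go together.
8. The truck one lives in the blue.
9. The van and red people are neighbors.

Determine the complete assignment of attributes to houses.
Solution:

House | Music | Color | Vehicle | Food
--------------------------------------
  1   | pop | green | van | pasta
  2   | classical | red | sedan | sushi
  3   | jazz | blue | truck | tacos
  4   | rock | yellow | coupe | pizza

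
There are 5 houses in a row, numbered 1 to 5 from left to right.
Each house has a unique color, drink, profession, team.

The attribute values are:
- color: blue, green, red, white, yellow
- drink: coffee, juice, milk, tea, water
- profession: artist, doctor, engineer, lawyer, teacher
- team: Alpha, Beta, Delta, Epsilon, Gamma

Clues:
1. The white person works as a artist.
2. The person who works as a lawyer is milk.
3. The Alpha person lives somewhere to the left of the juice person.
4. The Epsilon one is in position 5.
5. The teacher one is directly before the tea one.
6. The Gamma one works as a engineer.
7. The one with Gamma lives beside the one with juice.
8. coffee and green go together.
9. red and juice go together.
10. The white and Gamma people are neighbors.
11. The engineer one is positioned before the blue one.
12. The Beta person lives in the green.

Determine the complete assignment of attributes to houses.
Solution:

House | Color | Drink | Profession | Team
-----------------------------------------
  1   | green | coffee | teacher | Beta
  2   | white | tea | artist | Alpha
  3   | yellow | water | engineer | Gamma
  4   | red | juice | doctor | Delta
  5   | blue | milk | lawyer | Epsilon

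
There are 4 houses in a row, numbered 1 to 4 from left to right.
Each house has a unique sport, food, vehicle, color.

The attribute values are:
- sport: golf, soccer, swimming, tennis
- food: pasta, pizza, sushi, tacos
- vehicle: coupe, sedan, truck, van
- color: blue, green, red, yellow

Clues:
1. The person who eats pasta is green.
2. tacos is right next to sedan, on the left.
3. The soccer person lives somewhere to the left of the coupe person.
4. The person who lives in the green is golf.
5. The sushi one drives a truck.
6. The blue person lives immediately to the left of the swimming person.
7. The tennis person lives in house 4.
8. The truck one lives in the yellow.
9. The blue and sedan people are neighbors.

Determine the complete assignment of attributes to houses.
Solution:

House | Sport | Food | Vehicle | Color
--------------------------------------
  1   | soccer | tacos | van | blue
  2   | swimming | pizza | sedan | red
  3   | golf | pasta | coupe | green
  4   | tennis | sushi | truck | yellow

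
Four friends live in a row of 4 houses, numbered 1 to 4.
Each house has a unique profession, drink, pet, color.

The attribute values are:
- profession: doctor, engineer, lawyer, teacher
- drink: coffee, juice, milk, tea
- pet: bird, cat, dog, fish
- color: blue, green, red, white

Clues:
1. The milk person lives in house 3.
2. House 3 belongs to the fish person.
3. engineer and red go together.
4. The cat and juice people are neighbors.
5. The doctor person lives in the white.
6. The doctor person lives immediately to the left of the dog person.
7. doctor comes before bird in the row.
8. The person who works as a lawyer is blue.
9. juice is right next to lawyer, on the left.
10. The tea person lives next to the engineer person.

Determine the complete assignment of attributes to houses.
Solution:

House | Profession | Drink | Pet | Color
----------------------------------------
  1   | doctor | tea | cat | white
  2   | engineer | juice | dog | red
  3   | lawyer | milk | fish | blue
  4   | teacher | coffee | bird | green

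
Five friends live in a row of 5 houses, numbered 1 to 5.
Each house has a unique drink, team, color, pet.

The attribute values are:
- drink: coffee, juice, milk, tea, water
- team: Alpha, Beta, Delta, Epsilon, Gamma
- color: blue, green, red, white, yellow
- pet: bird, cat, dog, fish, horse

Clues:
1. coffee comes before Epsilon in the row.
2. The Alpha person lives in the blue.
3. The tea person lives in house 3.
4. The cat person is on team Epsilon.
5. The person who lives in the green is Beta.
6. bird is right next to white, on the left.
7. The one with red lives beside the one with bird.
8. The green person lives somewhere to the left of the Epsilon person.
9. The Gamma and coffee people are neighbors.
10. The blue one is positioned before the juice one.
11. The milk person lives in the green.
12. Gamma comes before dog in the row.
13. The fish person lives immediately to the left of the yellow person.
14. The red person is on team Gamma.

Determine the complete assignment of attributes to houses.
Solution:

House | Drink | Team | Color | Pet
----------------------------------
  1   | water | Gamma | red | horse
  2   | coffee | Alpha | blue | bird
  3   | tea | Delta | white | dog
  4   | milk | Beta | green | fish
  5   | juice | Epsilon | yellow | cat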